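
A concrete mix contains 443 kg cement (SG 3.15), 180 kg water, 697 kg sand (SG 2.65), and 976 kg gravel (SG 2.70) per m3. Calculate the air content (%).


Vol cement = 443 / (3.15 * 1000) = 0.140635 m3
Vol water = 180 / 1000 = 0.18 m3
Vol sand = 697 / (2.65 * 1000) = 0.263019 m3
Vol gravel = 976 / (2.70 * 1000) = 0.361481 m3
Total solid + water volume = 0.945135 m3
Air = (1 - 0.945135) * 100 = 5.49%

5.49


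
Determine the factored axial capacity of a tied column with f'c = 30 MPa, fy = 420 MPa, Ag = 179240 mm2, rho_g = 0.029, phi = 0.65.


Ast = rho * Ag = 0.029 * 179240 = 5197.96 mm2
phi*Pn = 0.65 * 0.80 * (0.85 * 30 * (179240 - 5197.96) + 420 * 5197.96) / 1000
= 3443.03 kN

3443.03


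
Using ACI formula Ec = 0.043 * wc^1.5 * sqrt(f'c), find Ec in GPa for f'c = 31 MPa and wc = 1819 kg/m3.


Ec = 0.043 * 1819^1.5 * sqrt(31) / 1000
= 18.57 GPa

18.57


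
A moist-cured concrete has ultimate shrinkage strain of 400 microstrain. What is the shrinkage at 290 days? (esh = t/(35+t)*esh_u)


esh(290) = 290 / (35 + 290) * 400
= 290 / 325 * 400
= 356.9 microstrain

356.9


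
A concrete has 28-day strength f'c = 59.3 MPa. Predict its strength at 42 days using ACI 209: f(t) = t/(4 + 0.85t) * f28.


f(42) = 42 / (4 + 0.85 * 42) * 59.3
= 42 / 39.7 * 59.3
= 62.74 MPa

62.74


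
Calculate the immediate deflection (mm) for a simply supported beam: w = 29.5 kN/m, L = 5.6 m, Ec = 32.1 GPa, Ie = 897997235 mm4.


Convert: L = 5.6 m = 5600 mm, Ec = 32.1 GPa = 32100 MPa
delta = 5 * 29.5 * 5600^4 / (384 * 32100 * 897997235)
= 13.1 mm

13.1


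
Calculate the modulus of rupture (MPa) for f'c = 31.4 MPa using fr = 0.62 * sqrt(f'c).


fr = 0.62 * sqrt(31.4)
= 3.474 MPa

3.474


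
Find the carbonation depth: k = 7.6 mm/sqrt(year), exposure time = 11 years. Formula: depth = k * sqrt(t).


depth = k * sqrt(t)
= 7.6 * sqrt(11)
= 25.21 mm

25.21


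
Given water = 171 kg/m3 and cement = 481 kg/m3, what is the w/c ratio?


w/c = water / cement
w/c = 171 / 481 = 0.356

0.356


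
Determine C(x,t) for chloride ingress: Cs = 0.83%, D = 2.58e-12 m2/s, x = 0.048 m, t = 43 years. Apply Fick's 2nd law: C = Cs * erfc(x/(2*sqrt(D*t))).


t_seconds = 43 * 365.25 * 24 * 3600 = 1356976800.0 s
arg = 0.048 / (2 * sqrt(2.58e-12 * 1356976800.0))
= 0.4056
erfc(0.4056) = 0.5662
C = 0.83 * 0.5662 = 0.47%

0.47


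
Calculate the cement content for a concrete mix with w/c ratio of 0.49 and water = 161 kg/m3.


Cement = water / (w/c)
= 161 / 0.49
= 328.6 kg/m3

328.6


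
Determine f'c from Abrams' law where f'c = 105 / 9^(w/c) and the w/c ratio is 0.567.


f'c = 105 / 9^0.567
= 105 / 3.476
= 30.21 MPa

30.21


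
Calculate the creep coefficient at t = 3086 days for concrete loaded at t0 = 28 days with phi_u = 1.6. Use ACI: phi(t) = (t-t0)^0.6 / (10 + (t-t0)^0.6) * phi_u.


dt = 3086 - 28 = 3058
phi = 3058^0.6 / (10 + 3058^0.6) * 1.6
= 1.48

1.48


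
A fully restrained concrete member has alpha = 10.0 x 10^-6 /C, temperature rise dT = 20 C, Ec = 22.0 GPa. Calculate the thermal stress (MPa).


sigma = alpha * dT * Ec
= 10.0e-6 * 20 * 22.0 * 1000
= 4.4 MPa

4.4


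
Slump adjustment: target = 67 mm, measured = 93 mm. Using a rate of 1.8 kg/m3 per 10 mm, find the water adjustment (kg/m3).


Difference = 67 - 93 = -26 mm
Water adjustment = -26 * 1.8 / 10 = -4.7 kg/m3

-4.7


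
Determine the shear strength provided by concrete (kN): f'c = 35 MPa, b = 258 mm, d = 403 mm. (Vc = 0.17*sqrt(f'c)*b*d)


Vc = 0.17 * sqrt(35) * 258 * 403 / 1000
= 104.57 kN

104.57


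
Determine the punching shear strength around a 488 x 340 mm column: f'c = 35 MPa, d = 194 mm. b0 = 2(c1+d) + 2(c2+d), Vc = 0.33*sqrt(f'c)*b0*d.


b0 = 2*(488 + 194) + 2*(340 + 194) = 2432 mm
Vc = 0.33 * sqrt(35) * 2432 * 194 / 1000
= 921.11 kN

921.11


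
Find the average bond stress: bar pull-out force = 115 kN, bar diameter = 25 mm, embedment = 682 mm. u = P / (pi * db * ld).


u = P / (pi * db * ld)
= 115 * 1000 / (pi * 25 * 682)
= 2.147 MPa

2.147


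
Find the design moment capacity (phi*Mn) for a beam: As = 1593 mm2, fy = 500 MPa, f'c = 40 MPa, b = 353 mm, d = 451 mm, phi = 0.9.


a = As * fy / (0.85 * f'c * b)
= 1593 * 500 / (0.85 * 40 * 353)
= 66.3639 mm
Mn = As * fy * (d - a/2) / 10^6
= 332.7921 kN-m
phi*Mn = 0.9 * 332.7921 = 299.51 kN-m

299.51


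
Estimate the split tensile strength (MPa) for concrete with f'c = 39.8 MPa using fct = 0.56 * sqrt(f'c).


fct = 0.56 * sqrt(39.8)
= 0.56 * 6.309
= 3.533 MPa

3.533


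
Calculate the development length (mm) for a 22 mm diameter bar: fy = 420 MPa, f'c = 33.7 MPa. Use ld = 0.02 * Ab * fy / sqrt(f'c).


Ab = pi * 22^2 / 4 = 380.133 mm2
ld = 0.02 * 380.133 * 420 / sqrt(33.7)
= 550.0 mm

550.0


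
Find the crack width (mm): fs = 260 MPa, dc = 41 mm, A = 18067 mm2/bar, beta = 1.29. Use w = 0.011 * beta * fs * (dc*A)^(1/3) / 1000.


w = 0.011 * beta * fs * (dc * A)^(1/3) / 1000
= 0.011 * 1.29 * 260 * (41 * 18067)^(1/3) / 1000
= 0.334 mm

0.334


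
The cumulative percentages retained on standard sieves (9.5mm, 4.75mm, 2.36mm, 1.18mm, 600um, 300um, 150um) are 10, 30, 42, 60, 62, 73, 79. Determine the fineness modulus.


FM = sum(cumulative % retained) / 100
= 356 / 100
= 3.56

3.56


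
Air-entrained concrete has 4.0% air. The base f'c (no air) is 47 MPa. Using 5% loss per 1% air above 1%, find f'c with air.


Strength loss = (4.0 - 1) * 5 = 15.0%
f'c = 47 * (1 - 15.0/100)
= 39.95 MPa

39.95


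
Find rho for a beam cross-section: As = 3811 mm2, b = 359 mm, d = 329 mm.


rho = As / (b * d)
= 3811 / (359 * 329)
= 0.0323

0.0323


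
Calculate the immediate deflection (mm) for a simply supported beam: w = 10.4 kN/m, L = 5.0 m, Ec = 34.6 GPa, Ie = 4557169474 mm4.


Convert: L = 5.0 m = 5000 mm, Ec = 34.6 GPa = 34600 MPa
delta = 5 * 10.4 * 5000^4 / (384 * 34600 * 4557169474)
= 0.54 mm

0.54


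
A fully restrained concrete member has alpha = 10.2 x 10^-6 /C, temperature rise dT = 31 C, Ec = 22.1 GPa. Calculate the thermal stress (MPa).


sigma = alpha * dT * Ec
= 10.2e-6 * 31 * 22.1 * 1000
= 6.988 MPa

6.988


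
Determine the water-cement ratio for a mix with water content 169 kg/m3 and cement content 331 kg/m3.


w/c = water / cement
w/c = 169 / 331 = 0.511

0.511


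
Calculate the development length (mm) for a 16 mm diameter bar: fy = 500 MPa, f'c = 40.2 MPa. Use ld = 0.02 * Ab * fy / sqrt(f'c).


Ab = pi * 16^2 / 4 = 201.062 mm2
ld = 0.02 * 201.062 * 500 / sqrt(40.2)
= 317.1 mm

317.1


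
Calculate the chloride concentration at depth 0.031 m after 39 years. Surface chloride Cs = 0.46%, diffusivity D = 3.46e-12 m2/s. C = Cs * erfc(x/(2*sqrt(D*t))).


t_seconds = 39 * 365.25 * 24 * 3600 = 1230746400.0 s
arg = 0.031 / (2 * sqrt(3.46e-12 * 1230746400.0))
= 0.2375
erfc(0.2375) = 0.7369
C = 0.46 * 0.7369 = 0.339%

0.339


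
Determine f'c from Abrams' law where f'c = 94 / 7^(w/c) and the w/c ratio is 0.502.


f'c = 94 / 7^0.502
= 94 / 2.656
= 35.39 MPa

35.39


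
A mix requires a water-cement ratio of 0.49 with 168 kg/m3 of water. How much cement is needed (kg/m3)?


Cement = water / (w/c)
= 168 / 0.49
= 342.9 kg/m3

342.9


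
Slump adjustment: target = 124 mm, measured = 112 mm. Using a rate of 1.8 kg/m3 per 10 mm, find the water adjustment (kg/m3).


Difference = 124 - 112 = 12 mm
Water adjustment = 12 * 1.8 / 10 = 2.2 kg/m3

2.2


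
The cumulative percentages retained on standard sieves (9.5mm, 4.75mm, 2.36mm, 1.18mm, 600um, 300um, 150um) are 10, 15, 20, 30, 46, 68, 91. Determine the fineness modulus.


FM = sum(cumulative % retained) / 100
= 280 / 100
= 2.8

2.8


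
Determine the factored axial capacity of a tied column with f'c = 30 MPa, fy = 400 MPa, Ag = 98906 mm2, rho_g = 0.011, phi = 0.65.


Ast = rho * Ag = 0.011 * 98906 = 1087.966 mm2
phi*Pn = 0.65 * 0.80 * (0.85 * 30 * (98906 - 1087.966) + 400 * 1087.966) / 1000
= 1523.36 kN

1523.36


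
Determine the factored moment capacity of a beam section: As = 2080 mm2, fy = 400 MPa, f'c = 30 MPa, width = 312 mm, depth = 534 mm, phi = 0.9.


a = As * fy / (0.85 * f'c * b)
= 2080 * 400 / (0.85 * 30 * 312)
= 104.5752 mm
Mn = As * fy * (d - a/2) / 10^6
= 400.7847 kN-m
phi*Mn = 0.9 * 400.7847 = 360.71 kN-m

360.71


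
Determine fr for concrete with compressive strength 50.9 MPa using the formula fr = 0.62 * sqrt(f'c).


fr = 0.62 * sqrt(50.9)
= 4.423 MPa

4.423


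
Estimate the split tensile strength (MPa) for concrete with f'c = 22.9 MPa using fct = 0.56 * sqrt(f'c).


fct = 0.56 * sqrt(22.9)
= 0.56 * 4.785
= 2.68 MPa

2.68


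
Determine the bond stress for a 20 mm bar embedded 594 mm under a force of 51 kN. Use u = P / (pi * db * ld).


u = P / (pi * db * ld)
= 51 * 1000 / (pi * 20 * 594)
= 1.366 MPa

1.366


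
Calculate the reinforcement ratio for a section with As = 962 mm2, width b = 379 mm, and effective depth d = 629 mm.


rho = As / (b * d)
= 962 / (379 * 629)
= 0.004

0.004


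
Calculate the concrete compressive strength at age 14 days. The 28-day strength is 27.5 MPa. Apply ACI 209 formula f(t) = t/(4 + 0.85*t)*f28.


f(14) = 14 / (4 + 0.85 * 14) * 27.5
= 14 / 15.9 * 27.5
= 24.21 MPa

24.21


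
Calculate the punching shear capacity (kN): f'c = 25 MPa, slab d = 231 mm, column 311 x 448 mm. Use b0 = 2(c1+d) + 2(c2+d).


b0 = 2*(311 + 231) + 2*(448 + 231) = 2442 mm
Vc = 0.33 * sqrt(25) * 2442 * 231 / 1000
= 930.77 kN

930.77


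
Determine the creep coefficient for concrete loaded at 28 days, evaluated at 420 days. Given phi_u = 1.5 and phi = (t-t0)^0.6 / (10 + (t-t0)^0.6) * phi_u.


dt = 420 - 28 = 392
phi = 392^0.6 / (10 + 392^0.6) * 1.5
= 1.174

1.174


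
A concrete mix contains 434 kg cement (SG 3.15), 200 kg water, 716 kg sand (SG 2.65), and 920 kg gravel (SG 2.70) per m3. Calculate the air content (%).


Vol cement = 434 / (3.15 * 1000) = 0.137778 m3
Vol water = 200 / 1000 = 0.2 m3
Vol sand = 716 / (2.65 * 1000) = 0.270189 m3
Vol gravel = 920 / (2.70 * 1000) = 0.340741 m3
Total solid + water volume = 0.948707 m3
Air = (1 - 0.948707) * 100 = 5.13%

5.13


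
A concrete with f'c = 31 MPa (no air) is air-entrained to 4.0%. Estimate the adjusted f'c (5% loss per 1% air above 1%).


Strength loss = (4.0 - 1) * 5 = 15.0%
f'c = 31 * (1 - 15.0/100)
= 26.35 MPa

26.35


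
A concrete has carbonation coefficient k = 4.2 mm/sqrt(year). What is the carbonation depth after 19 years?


depth = k * sqrt(t)
= 4.2 * sqrt(19)
= 18.31 mm

18.31


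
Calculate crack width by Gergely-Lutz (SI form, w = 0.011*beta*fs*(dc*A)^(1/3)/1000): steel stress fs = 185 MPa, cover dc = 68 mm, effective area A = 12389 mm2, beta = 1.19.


w = 0.011 * beta * fs * (dc * A)^(1/3) / 1000
= 0.011 * 1.19 * 185 * (68 * 12389)^(1/3) / 1000
= 0.229 mm

0.229


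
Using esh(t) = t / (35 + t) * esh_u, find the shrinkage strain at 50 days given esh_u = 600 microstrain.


esh(50) = 50 / (35 + 50) * 600
= 50 / 85 * 600
= 352.9 microstrain

352.9


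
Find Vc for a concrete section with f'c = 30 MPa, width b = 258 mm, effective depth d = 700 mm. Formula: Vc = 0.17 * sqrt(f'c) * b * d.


Vc = 0.17 * sqrt(30) * 258 * 700 / 1000
= 168.16 kN

168.16


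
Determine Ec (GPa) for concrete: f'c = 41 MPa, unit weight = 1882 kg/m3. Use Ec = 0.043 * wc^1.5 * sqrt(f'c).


Ec = 0.043 * 1882^1.5 * sqrt(41) / 1000
= 22.48 GPa

22.48


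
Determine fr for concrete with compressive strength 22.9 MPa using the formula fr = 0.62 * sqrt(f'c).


fr = 0.62 * sqrt(22.9)
= 2.967 MPa

2.967


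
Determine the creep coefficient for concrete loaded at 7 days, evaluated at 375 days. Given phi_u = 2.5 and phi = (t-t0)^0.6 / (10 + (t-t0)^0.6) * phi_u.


dt = 375 - 7 = 368
phi = 368^0.6 / (10 + 368^0.6) * 2.5
= 1.94

1.94


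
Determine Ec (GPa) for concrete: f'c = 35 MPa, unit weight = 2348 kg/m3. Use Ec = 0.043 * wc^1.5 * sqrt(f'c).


Ec = 0.043 * 2348^1.5 * sqrt(35) / 1000
= 28.94 GPa

28.94


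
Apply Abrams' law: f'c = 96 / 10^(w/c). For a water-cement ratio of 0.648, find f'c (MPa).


f'c = 96 / 10^0.648
= 96 / 4.446
= 21.59 MPa

21.59


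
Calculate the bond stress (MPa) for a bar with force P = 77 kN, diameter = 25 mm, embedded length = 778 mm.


u = P / (pi * db * ld)
= 77 * 1000 / (pi * 25 * 778)
= 1.26 MPa

1.26


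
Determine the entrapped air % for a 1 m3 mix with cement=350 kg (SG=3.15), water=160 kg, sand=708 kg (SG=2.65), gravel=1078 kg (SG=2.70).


Vol cement = 350 / (3.15 * 1000) = 0.111111 m3
Vol water = 160 / 1000 = 0.16 m3
Vol sand = 708 / (2.65 * 1000) = 0.26717 m3
Vol gravel = 1078 / (2.70 * 1000) = 0.399259 m3
Total solid + water volume = 0.93754 m3
Air = (1 - 0.93754) * 100 = 6.25%

6.25


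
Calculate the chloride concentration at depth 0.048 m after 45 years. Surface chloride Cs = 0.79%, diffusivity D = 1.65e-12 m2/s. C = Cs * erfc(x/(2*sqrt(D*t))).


t_seconds = 45 * 365.25 * 24 * 3600 = 1420092000.0 s
arg = 0.048 / (2 * sqrt(1.65e-12 * 1420092000.0))
= 0.4958
erfc(0.4958) = 0.4832
C = 0.79 * 0.4832 = 0.3817%

0.3817


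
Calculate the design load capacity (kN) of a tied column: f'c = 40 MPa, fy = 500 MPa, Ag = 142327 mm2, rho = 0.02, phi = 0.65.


Ast = rho * Ag = 0.02 * 142327 = 2846.54 mm2
phi*Pn = 0.65 * 0.80 * (0.85 * 40 * (142327 - 2846.54) + 500 * 2846.54) / 1000
= 3206.11 kN

3206.11


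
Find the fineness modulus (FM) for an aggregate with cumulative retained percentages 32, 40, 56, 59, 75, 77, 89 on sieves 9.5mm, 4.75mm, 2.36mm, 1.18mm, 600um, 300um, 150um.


FM = sum(cumulative % retained) / 100
= 428 / 100
= 4.28

4.28


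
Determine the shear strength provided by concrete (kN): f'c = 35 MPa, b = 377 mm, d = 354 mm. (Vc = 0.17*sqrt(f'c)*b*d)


Vc = 0.17 * sqrt(35) * 377 * 354 / 1000
= 134.22 kN

134.22


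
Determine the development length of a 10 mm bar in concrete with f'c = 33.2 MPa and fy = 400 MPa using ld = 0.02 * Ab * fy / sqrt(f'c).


Ab = pi * 10^2 / 4 = 78.54 mm2
ld = 0.02 * 78.54 * 400 / sqrt(33.2)
= 109.0 mm

109.0


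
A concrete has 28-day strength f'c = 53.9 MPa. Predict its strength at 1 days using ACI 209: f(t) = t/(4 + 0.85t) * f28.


f(1) = 1 / (4 + 0.85 * 1) * 53.9
= 1 / 4.85 * 53.9
= 11.11 MPa

11.11


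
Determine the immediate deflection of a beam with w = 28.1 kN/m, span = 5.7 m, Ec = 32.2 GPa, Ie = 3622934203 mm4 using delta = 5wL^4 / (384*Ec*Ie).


Convert: L = 5.7 m = 5700 mm, Ec = 32.2 GPa = 32200 MPa
delta = 5 * 28.1 * 5700^4 / (384 * 32200 * 3622934203)
= 3.31 mm

3.31


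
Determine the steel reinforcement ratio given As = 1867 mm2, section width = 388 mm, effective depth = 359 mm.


rho = As / (b * d)
= 1867 / (388 * 359)
= 0.0134

0.0134


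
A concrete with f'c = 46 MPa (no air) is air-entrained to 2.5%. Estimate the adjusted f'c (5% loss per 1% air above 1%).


Strength loss = (2.5 - 1) * 5 = 7.5%
f'c = 46 * (1 - 7.5/100)
= 42.55 MPa

42.55


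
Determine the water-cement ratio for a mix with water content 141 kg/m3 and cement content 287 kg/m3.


w/c = water / cement
w/c = 141 / 287 = 0.491

0.491


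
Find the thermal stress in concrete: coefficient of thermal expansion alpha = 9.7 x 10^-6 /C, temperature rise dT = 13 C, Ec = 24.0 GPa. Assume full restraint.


sigma = alpha * dT * Ec
= 9.7e-6 * 13 * 24.0 * 1000
= 3.026 MPa

3.026


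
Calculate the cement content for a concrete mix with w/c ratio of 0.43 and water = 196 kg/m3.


Cement = water / (w/c)
= 196 / 0.43
= 455.8 kg/m3

455.8


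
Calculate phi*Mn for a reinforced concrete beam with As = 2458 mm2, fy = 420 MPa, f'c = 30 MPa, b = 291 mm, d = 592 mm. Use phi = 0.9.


a = As * fy / (0.85 * f'c * b)
= 2458 * 420 / (0.85 * 30 * 291)
= 139.1227 mm
Mn = As * fy * (d - a/2) / 10^6
= 539.3448 kN-m
phi*Mn = 0.9 * 539.3448 = 485.41 kN-m

485.41


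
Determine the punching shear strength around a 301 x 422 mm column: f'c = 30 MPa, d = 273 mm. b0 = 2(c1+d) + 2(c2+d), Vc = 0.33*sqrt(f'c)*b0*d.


b0 = 2*(301 + 273) + 2*(422 + 273) = 2538 mm
Vc = 0.33 * sqrt(30) * 2538 * 273 / 1000
= 1252.36 kN

1252.36


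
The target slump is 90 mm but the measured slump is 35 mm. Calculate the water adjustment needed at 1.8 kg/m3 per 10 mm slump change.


Difference = 90 - 35 = 55 mm
Water adjustment = 55 * 1.8 / 10 = 9.9 kg/m3

9.9


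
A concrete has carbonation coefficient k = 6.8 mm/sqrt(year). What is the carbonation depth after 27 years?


depth = k * sqrt(t)
= 6.8 * sqrt(27)
= 35.33 mm

35.33


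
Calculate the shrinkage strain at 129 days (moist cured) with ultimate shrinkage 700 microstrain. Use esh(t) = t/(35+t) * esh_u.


esh(129) = 129 / (35 + 129) * 700
= 129 / 164 * 700
= 550.6 microstrain

550.6


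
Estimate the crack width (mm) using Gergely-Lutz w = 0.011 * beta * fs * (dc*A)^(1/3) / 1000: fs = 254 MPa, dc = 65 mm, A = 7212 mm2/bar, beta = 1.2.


w = 0.011 * beta * fs * (dc * A)^(1/3) / 1000
= 0.011 * 1.2 * 254 * (65 * 7212)^(1/3) / 1000
= 0.26 mm

0.26


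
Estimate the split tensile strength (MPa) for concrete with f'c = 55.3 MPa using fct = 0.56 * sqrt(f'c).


fct = 0.56 * sqrt(55.3)
= 0.56 * 7.436
= 4.164 MPa

4.164


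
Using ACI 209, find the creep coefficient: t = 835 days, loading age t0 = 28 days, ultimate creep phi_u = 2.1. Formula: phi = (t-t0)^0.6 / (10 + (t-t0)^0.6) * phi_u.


dt = 835 - 28 = 807
phi = 807^0.6 / (10 + 807^0.6) * 2.1
= 1.779

1.779


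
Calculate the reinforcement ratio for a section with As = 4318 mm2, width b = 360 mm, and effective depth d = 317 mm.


rho = As / (b * d)
= 4318 / (360 * 317)
= 0.0378

0.0378


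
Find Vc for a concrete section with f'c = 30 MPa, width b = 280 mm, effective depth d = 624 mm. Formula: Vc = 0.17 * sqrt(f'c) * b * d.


Vc = 0.17 * sqrt(30) * 280 * 624 / 1000
= 162.69 kN

162.69


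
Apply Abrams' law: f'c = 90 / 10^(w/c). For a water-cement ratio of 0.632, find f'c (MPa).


f'c = 90 / 10^0.632
= 90 / 4.285
= 21.0 MPa

21.0


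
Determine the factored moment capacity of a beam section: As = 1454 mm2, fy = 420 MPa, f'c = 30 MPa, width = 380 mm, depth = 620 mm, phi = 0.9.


a = As * fy / (0.85 * f'c * b)
= 1454 * 420 / (0.85 * 30 * 380)
= 63.0217 mm
Mn = As * fy * (d - a/2) / 10^6
= 359.3786 kN-m
phi*Mn = 0.9 * 359.3786 = 323.44 kN-m

323.44


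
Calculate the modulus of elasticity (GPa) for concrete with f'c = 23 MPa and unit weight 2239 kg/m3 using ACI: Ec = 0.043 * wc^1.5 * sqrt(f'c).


Ec = 0.043 * 2239^1.5 * sqrt(23) / 1000
= 21.85 GPa

21.85


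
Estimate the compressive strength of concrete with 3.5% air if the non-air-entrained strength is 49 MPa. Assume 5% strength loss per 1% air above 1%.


Strength loss = (3.5 - 1) * 5 = 12.5%
f'c = 49 * (1 - 12.5/100)
= 42.88 MPa

42.88


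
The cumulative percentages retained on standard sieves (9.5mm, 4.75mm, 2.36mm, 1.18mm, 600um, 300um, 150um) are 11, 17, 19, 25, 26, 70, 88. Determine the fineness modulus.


FM = sum(cumulative % retained) / 100
= 256 / 100
= 2.56

2.56


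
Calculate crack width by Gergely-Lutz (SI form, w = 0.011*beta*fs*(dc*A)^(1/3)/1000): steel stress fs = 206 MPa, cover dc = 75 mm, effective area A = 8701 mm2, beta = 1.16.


w = 0.011 * beta * fs * (dc * A)^(1/3) / 1000
= 0.011 * 1.16 * 206 * (75 * 8701)^(1/3) / 1000
= 0.228 mm

0.228


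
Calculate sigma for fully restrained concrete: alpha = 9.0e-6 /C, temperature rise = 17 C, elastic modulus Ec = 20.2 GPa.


sigma = alpha * dT * Ec
= 9.0e-6 * 17 * 20.2 * 1000
= 3.091 MPa

3.091


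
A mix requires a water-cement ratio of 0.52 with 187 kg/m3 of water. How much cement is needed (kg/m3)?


Cement = water / (w/c)
= 187 / 0.52
= 359.6 kg/m3

359.6


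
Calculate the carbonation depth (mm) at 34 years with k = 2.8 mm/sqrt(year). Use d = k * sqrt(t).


depth = k * sqrt(t)
= 2.8 * sqrt(34)
= 16.33 mm

16.33


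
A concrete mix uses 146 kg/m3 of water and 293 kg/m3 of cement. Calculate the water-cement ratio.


w/c = water / cement
w/c = 146 / 293 = 0.498

0.498


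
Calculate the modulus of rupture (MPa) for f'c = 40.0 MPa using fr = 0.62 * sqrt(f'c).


fr = 0.62 * sqrt(40.0)
= 3.921 MPa

3.921


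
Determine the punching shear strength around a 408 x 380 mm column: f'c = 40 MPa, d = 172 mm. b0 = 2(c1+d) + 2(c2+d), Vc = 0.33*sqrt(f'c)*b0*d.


b0 = 2*(408 + 172) + 2*(380 + 172) = 2264 mm
Vc = 0.33 * sqrt(40) * 2264 * 172 / 1000
= 812.73 kN

812.73


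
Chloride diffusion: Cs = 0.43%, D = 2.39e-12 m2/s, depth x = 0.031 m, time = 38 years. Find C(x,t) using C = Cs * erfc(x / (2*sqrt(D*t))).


t_seconds = 38 * 365.25 * 24 * 3600 = 1199188800.0 s
arg = 0.031 / (2 * sqrt(2.39e-12 * 1199188800.0))
= 0.2895
erfc(0.2895) = 0.6822
C = 0.43 * 0.6822 = 0.2933%

0.2933


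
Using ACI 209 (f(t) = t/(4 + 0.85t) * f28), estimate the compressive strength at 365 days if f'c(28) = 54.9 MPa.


f(365) = 365 / (4 + 0.85 * 365) * 54.9
= 365 / 314.25 * 54.9
= 63.77 MPa

63.77


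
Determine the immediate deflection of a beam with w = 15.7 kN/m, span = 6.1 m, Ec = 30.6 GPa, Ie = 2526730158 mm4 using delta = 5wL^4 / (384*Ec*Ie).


Convert: L = 6.1 m = 6100 mm, Ec = 30.6 GPa = 30600 MPa
delta = 5 * 15.7 * 6100^4 / (384 * 30600 * 2526730158)
= 3.66 mm

3.66


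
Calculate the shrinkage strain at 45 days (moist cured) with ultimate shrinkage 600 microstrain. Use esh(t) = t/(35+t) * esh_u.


esh(45) = 45 / (35 + 45) * 600
= 45 / 80 * 600
= 337.5 microstrain

337.5


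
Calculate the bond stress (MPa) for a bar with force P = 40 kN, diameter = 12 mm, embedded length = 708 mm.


u = P / (pi * db * ld)
= 40 * 1000 / (pi * 12 * 708)
= 1.499 MPa

1.499


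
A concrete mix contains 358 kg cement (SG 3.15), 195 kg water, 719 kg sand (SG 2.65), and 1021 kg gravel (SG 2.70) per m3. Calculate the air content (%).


Vol cement = 358 / (3.15 * 1000) = 0.113651 m3
Vol water = 195 / 1000 = 0.195 m3
Vol sand = 719 / (2.65 * 1000) = 0.271321 m3
Vol gravel = 1021 / (2.70 * 1000) = 0.378148 m3
Total solid + water volume = 0.95812 m3
Air = (1 - 0.95812) * 100 = 4.19%

4.19


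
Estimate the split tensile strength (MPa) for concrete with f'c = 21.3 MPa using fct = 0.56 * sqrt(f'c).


fct = 0.56 * sqrt(21.3)
= 0.56 * 4.615
= 2.585 MPa

2.585


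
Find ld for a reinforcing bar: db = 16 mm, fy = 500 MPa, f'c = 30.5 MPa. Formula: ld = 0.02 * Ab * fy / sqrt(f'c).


Ab = pi * 16^2 / 4 = 201.062 mm2
ld = 0.02 * 201.062 * 500 / sqrt(30.5)
= 364.1 mm

364.1


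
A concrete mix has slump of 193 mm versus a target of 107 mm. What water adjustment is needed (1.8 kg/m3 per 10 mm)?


Difference = 107 - 193 = -86 mm
Water adjustment = -86 * 1.8 / 10 = -15.5 kg/m3

-15.5


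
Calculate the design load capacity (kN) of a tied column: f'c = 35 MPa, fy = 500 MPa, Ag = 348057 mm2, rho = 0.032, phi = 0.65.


Ast = rho * Ag = 0.032 * 348057 = 11137.824 mm2
phi*Pn = 0.65 * 0.80 * (0.85 * 35 * (348057 - 11137.824) + 500 * 11137.824) / 1000
= 8107.97 kN

8107.97


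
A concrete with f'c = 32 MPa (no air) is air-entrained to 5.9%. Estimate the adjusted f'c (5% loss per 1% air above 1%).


Strength loss = (5.9 - 1) * 5 = 24.5%
f'c = 32 * (1 - 24.5/100)
= 24.16 MPa

24.16


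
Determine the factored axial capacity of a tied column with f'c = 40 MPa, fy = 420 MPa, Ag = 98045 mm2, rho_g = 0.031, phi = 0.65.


Ast = rho * Ag = 0.031 * 98045 = 3039.395 mm2
phi*Pn = 0.65 * 0.80 * (0.85 * 40 * (98045 - 3039.395) + 420 * 3039.395) / 1000
= 2343.5 kN

2343.5


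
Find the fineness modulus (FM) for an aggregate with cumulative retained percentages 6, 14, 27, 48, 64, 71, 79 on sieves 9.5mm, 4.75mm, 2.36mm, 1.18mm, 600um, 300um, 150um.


FM = sum(cumulative % retained) / 100
= 309 / 100
= 3.09

3.09


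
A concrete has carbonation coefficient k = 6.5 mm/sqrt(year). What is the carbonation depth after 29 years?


depth = k * sqrt(t)
= 6.5 * sqrt(29)
= 35.0 mm

35.0


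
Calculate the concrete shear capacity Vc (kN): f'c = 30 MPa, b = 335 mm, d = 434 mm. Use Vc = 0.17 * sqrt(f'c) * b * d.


Vc = 0.17 * sqrt(30) * 335 * 434 / 1000
= 135.38 kN

135.38


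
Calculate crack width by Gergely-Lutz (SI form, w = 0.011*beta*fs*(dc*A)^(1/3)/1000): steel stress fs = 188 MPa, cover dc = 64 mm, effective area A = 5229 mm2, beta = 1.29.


w = 0.011 * beta * fs * (dc * A)^(1/3) / 1000
= 0.011 * 1.29 * 188 * (64 * 5229)^(1/3) / 1000
= 0.185 mm

0.185


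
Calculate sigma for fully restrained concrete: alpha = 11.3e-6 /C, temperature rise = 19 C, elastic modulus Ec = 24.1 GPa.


sigma = alpha * dT * Ec
= 11.3e-6 * 19 * 24.1 * 1000
= 5.174 MPa

5.174


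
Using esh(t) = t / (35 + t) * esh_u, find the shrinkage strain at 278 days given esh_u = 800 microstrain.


esh(278) = 278 / (35 + 278) * 800
= 278 / 313 * 800
= 710.5 microstrain

710.5


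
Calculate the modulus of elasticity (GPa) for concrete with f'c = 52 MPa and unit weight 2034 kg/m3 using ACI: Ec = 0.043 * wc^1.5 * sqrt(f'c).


Ec = 0.043 * 2034^1.5 * sqrt(52) / 1000
= 28.44 GPa

28.44


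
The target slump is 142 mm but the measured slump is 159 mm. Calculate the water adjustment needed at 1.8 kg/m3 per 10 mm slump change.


Difference = 142 - 159 = -17 mm
Water adjustment = -17 * 1.8 / 10 = -3.1 kg/m3

-3.1


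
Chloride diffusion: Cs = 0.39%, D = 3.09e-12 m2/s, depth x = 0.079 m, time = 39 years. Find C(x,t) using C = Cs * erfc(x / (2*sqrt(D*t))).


t_seconds = 39 * 365.25 * 24 * 3600 = 1230746400.0 s
arg = 0.079 / (2 * sqrt(3.09e-12 * 1230746400.0))
= 0.6405
erfc(0.6405) = 0.365
C = 0.39 * 0.365 = 0.1424%

0.1424


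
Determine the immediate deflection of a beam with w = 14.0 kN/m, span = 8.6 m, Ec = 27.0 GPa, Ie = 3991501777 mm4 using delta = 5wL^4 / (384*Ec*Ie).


Convert: L = 8.6 m = 8600 mm, Ec = 27.0 GPa = 27000 MPa
delta = 5 * 14.0 * 8600^4 / (384 * 27000 * 3991501777)
= 9.25 mm

9.25


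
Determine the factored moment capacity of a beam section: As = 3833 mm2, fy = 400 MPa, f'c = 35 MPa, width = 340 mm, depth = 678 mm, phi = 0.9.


a = As * fy / (0.85 * f'c * b)
= 3833 * 400 / (0.85 * 35 * 340)
= 151.5769 mm
Mn = As * fy * (d - a/2) / 10^6
= 923.3108 kN-m
phi*Mn = 0.9 * 923.3108 = 830.98 kN-m

830.98


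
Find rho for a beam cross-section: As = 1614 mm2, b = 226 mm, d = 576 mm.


rho = As / (b * d)
= 1614 / (226 * 576)
= 0.0124

0.0124


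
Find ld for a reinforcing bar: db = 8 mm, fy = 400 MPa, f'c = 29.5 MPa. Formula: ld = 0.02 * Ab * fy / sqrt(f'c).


Ab = pi * 8^2 / 4 = 50.265 mm2
ld = 0.02 * 50.265 * 400 / sqrt(29.5)
= 74.0 mm

74.0


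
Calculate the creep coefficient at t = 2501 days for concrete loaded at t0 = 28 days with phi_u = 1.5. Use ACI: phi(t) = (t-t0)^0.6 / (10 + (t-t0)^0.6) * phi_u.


dt = 2501 - 28 = 2473
phi = 2473^0.6 / (10 + 2473^0.6) * 1.5
= 1.374

1.374


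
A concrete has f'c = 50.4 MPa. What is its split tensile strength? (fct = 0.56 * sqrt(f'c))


fct = 0.56 * sqrt(50.4)
= 0.56 * 7.099
= 3.976 MPa

3.976


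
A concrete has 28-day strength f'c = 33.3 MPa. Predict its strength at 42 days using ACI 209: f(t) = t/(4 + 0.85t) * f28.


f(42) = 42 / (4 + 0.85 * 42) * 33.3
= 42 / 39.7 * 33.3
= 35.23 MPa

35.23


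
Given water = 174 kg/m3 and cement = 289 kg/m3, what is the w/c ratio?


w/c = water / cement
w/c = 174 / 289 = 0.602

0.602


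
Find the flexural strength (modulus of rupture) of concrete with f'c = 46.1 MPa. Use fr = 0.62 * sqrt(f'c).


fr = 0.62 * sqrt(46.1)
= 4.21 MPa

4.21


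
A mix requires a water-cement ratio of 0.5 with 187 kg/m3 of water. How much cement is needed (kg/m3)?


Cement = water / (w/c)
= 187 / 0.5
= 374.0 kg/m3

374.0


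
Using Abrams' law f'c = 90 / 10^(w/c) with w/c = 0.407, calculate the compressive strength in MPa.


f'c = 90 / 10^0.407
= 90 / 2.553
= 35.26 MPa

35.26


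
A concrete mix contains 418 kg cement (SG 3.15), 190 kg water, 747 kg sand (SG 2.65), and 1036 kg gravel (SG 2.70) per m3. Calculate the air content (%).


Vol cement = 418 / (3.15 * 1000) = 0.132698 m3
Vol water = 190 / 1000 = 0.19 m3
Vol sand = 747 / (2.65 * 1000) = 0.281887 m3
Vol gravel = 1036 / (2.70 * 1000) = 0.383704 m3
Total solid + water volume = 0.988289 m3
Air = (1 - 0.988289) * 100 = 1.17%

1.17


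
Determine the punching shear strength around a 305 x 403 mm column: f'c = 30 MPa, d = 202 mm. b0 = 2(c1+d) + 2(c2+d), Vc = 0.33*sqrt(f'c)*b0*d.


b0 = 2*(305 + 202) + 2*(403 + 202) = 2224 mm
Vc = 0.33 * sqrt(30) * 2224 * 202 / 1000
= 812.01 kN

812.01


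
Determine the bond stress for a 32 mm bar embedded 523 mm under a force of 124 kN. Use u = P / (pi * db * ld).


u = P / (pi * db * ld)
= 124 * 1000 / (pi * 32 * 523)
= 2.358 MPa

2.358


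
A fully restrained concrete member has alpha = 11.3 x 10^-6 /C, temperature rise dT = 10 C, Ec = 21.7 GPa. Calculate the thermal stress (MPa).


sigma = alpha * dT * Ec
= 11.3e-6 * 10 * 21.7 * 1000
= 2.452 MPa

2.452


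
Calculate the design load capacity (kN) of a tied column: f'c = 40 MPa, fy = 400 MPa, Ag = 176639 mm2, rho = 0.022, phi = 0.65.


Ast = rho * Ag = 0.022 * 176639 = 3886.058 mm2
phi*Pn = 0.65 * 0.80 * (0.85 * 40 * (176639 - 3886.058) + 400 * 3886.058) / 1000
= 3862.57 kN

3862.57


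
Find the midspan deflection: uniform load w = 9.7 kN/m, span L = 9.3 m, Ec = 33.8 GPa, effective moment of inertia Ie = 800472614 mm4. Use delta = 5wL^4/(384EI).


Convert: L = 9.3 m = 9300 mm, Ec = 33.8 GPa = 33800 MPa
delta = 5 * 9.7 * 9300^4 / (384 * 33800 * 800472614)
= 34.92 mm

34.92


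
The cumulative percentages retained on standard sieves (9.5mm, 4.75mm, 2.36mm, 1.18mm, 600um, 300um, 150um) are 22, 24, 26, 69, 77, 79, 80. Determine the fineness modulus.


FM = sum(cumulative % retained) / 100
= 377 / 100
= 3.77

3.77


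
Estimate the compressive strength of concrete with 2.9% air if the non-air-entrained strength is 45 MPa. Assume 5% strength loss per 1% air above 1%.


Strength loss = (2.9 - 1) * 5 = 9.5%
f'c = 45 * (1 - 9.5/100)
= 40.73 MPa

40.73


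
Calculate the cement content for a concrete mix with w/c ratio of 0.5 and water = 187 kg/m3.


Cement = water / (w/c)
= 187 / 0.5
= 374.0 kg/m3

374.0


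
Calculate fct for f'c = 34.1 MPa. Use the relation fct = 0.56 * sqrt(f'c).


fct = 0.56 * sqrt(34.1)
= 0.56 * 5.84
= 3.27 MPa

3.27


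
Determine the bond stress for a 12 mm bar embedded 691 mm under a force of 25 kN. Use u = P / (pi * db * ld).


u = P / (pi * db * ld)
= 25 * 1000 / (pi * 12 * 691)
= 0.96 MPa

0.96


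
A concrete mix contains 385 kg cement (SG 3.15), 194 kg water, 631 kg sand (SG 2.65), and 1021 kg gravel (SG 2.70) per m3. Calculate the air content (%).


Vol cement = 385 / (3.15 * 1000) = 0.122222 m3
Vol water = 194 / 1000 = 0.194 m3
Vol sand = 631 / (2.65 * 1000) = 0.238113 m3
Vol gravel = 1021 / (2.70 * 1000) = 0.378148 m3
Total solid + water volume = 0.932484 m3
Air = (1 - 0.932484) * 100 = 6.75%

6.75


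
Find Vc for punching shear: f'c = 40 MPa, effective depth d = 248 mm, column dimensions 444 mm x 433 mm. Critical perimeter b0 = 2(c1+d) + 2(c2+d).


b0 = 2*(444 + 248) + 2*(433 + 248) = 2746 mm
Vc = 0.33 * sqrt(40) * 2746 * 248 / 1000
= 1421.33 kN

1421.33


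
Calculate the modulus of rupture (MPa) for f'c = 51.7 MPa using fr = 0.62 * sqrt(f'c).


fr = 0.62 * sqrt(51.7)
= 4.458 MPa

4.458


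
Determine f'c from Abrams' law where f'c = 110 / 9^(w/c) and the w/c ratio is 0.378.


f'c = 110 / 9^0.378
= 110 / 2.295
= 47.94 MPa

47.94


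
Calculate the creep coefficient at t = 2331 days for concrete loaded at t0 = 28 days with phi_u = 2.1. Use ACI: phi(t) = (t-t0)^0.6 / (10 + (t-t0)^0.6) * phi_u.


dt = 2331 - 28 = 2303
phi = 2303^0.6 / (10 + 2303^0.6) * 2.1
= 1.916

1.916


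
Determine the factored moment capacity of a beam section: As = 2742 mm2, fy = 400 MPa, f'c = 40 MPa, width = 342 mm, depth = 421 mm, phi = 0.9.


a = As * fy / (0.85 * f'c * b)
= 2742 * 400 / (0.85 * 40 * 342)
= 94.324 mm
Mn = As * fy * (d - a/2) / 10^6
= 410.0255 kN-m
phi*Mn = 0.9 * 410.0255 = 369.02 kN-m

369.02


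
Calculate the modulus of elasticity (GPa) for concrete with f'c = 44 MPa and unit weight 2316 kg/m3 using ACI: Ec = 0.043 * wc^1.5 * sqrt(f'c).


Ec = 0.043 * 2316^1.5 * sqrt(44) / 1000
= 31.79 GPa

31.79


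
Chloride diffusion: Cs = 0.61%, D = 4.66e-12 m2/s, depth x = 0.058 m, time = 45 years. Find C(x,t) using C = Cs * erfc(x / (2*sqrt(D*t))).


t_seconds = 45 * 365.25 * 24 * 3600 = 1420092000.0 s
arg = 0.058 / (2 * sqrt(4.66e-12 * 1420092000.0))
= 0.3565
erfc(0.3565) = 0.6142
C = 0.61 * 0.6142 = 0.3746%

0.3746


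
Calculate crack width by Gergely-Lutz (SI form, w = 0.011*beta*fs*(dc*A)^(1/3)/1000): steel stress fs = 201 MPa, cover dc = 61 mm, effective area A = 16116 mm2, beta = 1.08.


w = 0.011 * beta * fs * (dc * A)^(1/3) / 1000
= 0.011 * 1.08 * 201 * (61 * 16116)^(1/3) / 1000
= 0.237 mm

0.237


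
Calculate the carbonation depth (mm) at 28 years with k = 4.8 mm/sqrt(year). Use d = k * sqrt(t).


depth = k * sqrt(t)
= 4.8 * sqrt(28)
= 25.4 mm

25.4


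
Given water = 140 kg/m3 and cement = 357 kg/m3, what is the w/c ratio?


w/c = water / cement
w/c = 140 / 357 = 0.392

0.392


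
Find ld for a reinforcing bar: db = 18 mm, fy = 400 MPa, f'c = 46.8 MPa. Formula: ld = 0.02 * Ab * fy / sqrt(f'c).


Ab = pi * 18^2 / 4 = 254.469 mm2
ld = 0.02 * 254.469 * 400 / sqrt(46.8)
= 297.6 mm

297.6


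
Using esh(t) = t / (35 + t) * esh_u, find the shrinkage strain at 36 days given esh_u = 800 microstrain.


esh(36) = 36 / (35 + 36) * 800
= 36 / 71 * 800
= 405.6 microstrain

405.6


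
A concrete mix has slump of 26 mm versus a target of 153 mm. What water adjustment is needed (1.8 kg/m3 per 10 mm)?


Difference = 153 - 26 = 127 mm
Water adjustment = 127 * 1.8 / 10 = 22.9 kg/m3

22.9


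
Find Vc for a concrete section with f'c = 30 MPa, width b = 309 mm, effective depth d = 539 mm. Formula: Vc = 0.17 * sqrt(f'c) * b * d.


Vc = 0.17 * sqrt(30) * 309 * 539 / 1000
= 155.08 kN

155.08


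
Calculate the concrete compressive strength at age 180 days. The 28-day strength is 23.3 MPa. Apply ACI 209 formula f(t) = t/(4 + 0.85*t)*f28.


f(180) = 180 / (4 + 0.85 * 180) * 23.3
= 180 / 157.0 * 23.3
= 26.71 MPa

26.71


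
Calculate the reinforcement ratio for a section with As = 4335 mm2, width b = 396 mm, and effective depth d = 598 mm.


rho = As / (b * d)
= 4335 / (396 * 598)
= 0.0183

0.0183


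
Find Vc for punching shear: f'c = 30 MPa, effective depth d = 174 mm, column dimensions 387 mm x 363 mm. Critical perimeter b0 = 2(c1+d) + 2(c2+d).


b0 = 2*(387 + 174) + 2*(363 + 174) = 2196 mm
Vc = 0.33 * sqrt(30) * 2196 * 174 / 1000
= 690.65 kN

690.65


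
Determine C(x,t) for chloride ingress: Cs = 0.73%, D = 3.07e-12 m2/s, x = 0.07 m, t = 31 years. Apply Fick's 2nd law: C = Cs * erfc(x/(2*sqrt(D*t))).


t_seconds = 31 * 365.25 * 24 * 3600 = 978285600.0 s
arg = 0.07 / (2 * sqrt(3.07e-12 * 978285600.0))
= 0.6387
erfc(0.6387) = 0.3664
C = 0.73 * 0.3664 = 0.2675%

0.2675


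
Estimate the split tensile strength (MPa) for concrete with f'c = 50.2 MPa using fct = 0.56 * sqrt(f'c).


fct = 0.56 * sqrt(50.2)
= 0.56 * 7.085
= 3.968 MPa

3.968


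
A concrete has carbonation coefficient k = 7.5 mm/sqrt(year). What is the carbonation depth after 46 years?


depth = k * sqrt(t)
= 7.5 * sqrt(46)
= 50.87 mm

50.87


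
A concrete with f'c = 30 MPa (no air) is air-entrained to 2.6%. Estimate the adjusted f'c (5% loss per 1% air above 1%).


Strength loss = (2.6 - 1) * 5 = 8.0%
f'c = 30 * (1 - 8.0/100)
= 27.6 MPa

27.6


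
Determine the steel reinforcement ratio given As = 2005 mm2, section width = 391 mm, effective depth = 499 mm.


rho = As / (b * d)
= 2005 / (391 * 499)
= 0.0103

0.0103


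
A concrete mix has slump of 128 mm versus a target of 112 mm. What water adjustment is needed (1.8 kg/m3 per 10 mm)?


Difference = 112 - 128 = -16 mm
Water adjustment = -16 * 1.8 / 10 = -2.9 kg/m3

-2.9


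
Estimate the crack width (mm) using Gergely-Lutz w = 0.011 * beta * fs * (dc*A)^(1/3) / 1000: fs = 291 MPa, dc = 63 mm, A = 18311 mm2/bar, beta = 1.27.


w = 0.011 * beta * fs * (dc * A)^(1/3) / 1000
= 0.011 * 1.27 * 291 * (63 * 18311)^(1/3) / 1000
= 0.426 mm

0.426


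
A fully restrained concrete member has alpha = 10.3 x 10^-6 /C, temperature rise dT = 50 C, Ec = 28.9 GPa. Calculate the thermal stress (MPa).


sigma = alpha * dT * Ec
= 10.3e-6 * 50 * 28.9 * 1000
= 14.883 MPa

14.883


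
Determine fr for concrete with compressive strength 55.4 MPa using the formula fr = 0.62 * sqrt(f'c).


fr = 0.62 * sqrt(55.4)
= 4.615 MPa

4.615


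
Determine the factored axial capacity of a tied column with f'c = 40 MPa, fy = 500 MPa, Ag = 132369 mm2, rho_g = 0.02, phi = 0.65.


Ast = rho * Ag = 0.02 * 132369 = 2647.38 mm2
phi*Pn = 0.65 * 0.80 * (0.85 * 40 * (132369 - 2647.38) + 500 * 2647.38) / 1000
= 2981.8 kN

2981.8


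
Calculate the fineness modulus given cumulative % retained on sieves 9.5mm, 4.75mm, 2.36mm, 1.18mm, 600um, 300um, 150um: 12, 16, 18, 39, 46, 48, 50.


FM = sum(cumulative % retained) / 100
= 229 / 100
= 2.29

2.29


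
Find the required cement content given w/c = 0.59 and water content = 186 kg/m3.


Cement = water / (w/c)
= 186 / 0.59
= 315.3 kg/m3

315.3


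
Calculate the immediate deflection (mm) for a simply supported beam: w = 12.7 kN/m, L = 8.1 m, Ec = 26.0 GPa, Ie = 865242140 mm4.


Convert: L = 8.1 m = 8100 mm, Ec = 26.0 GPa = 26000 MPa
delta = 5 * 12.7 * 8100^4 / (384 * 26000 * 865242140)
= 31.64 mm

31.64


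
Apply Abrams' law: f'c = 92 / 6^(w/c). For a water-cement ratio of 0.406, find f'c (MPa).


f'c = 92 / 6^0.406
= 92 / 2.07
= 44.45 MPa

44.45


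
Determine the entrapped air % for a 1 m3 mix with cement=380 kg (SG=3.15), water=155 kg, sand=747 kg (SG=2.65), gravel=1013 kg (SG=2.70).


Vol cement = 380 / (3.15 * 1000) = 0.120635 m3
Vol water = 155 / 1000 = 0.155 m3
Vol sand = 747 / (2.65 * 1000) = 0.281887 m3
Vol gravel = 1013 / (2.70 * 1000) = 0.375185 m3
Total solid + water volume = 0.932707 m3
Air = (1 - 0.932707) * 100 = 6.73%

6.73


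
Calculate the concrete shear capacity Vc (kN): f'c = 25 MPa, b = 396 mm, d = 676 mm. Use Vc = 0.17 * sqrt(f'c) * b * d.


Vc = 0.17 * sqrt(25) * 396 * 676 / 1000
= 227.54 kN

227.54


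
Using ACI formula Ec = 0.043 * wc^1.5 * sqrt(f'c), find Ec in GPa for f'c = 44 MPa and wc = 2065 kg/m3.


Ec = 0.043 * 2065^1.5 * sqrt(44) / 1000
= 26.77 GPa

26.77


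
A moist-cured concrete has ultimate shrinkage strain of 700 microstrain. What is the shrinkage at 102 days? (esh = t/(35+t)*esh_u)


esh(102) = 102 / (35 + 102) * 700
= 102 / 137 * 700
= 521.2 microstrain

521.2


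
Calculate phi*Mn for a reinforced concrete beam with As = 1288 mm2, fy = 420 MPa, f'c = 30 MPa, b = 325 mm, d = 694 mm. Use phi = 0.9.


a = As * fy / (0.85 * f'c * b)
= 1288 * 420 / (0.85 * 30 * 325)
= 65.2742 mm
Mn = As * fy * (d - a/2) / 10^6
= 357.7709 kN-m
phi*Mn = 0.9 * 357.7709 = 321.99 kN-m

321.99


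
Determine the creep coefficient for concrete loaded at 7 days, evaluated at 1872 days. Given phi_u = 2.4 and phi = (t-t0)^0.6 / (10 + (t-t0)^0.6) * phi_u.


dt = 1872 - 7 = 1865
phi = 1865^0.6 / (10 + 1865^0.6) * 2.4
= 2.164

2.164


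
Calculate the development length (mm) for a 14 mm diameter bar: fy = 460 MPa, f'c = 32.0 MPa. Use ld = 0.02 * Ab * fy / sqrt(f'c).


Ab = pi * 14^2 / 4 = 153.938 mm2
ld = 0.02 * 153.938 * 460 / sqrt(32.0)
= 250.4 mm

250.4


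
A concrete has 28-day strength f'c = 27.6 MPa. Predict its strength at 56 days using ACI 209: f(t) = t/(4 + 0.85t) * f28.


f(56) = 56 / (4 + 0.85 * 56) * 27.6
= 56 / 51.6 * 27.6
= 29.95 MPa

29.95
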